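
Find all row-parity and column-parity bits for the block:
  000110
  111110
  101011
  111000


Row parities: 0101
Column parities: 101011

Row P: 0101, Col P: 101011, Corner: 0


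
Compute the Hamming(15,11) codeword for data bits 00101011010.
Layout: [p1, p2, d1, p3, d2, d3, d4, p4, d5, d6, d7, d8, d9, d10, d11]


Parity bits: p1=0, p2=1, p3=1, p4=0

010101001011010


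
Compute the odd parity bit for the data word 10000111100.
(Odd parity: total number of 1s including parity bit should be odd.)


Number of 1s in data: 5
Parity bit: 0

0


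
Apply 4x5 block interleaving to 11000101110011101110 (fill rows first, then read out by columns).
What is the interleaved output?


Matrix:
  11000
  10111
  00111
  01110
Read columns: 11001001011101110110

11001001011101110110


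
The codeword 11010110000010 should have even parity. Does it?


Number of 1s: 6

Yes, parity is correct (6 ones)


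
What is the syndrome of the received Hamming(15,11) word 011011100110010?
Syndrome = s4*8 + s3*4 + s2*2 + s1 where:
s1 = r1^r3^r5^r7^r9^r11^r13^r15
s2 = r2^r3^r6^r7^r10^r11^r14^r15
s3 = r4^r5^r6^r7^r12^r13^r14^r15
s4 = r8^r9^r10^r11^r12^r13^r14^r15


s1=0, s2=1, s3=0, s4=1

Syndrome = 10 (error at position 10)


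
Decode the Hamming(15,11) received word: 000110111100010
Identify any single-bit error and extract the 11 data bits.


Syndrome = 3: error at position 3

Data: 11011100010 (corrected bit 3)


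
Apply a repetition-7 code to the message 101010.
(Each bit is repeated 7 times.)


Each bit -> 7 copies

111111100000001111111000000011111110000000


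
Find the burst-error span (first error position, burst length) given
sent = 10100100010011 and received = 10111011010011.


XOR: 00011111000000

Burst at position 3, length 5


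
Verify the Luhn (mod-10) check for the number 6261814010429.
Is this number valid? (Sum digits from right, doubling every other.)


Luhn sum = 50
50 mod 10 = 0

Valid (Luhn sum mod 10 = 0)


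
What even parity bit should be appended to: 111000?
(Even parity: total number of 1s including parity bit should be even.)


Number of 1s in data: 3
Parity bit: 1

1


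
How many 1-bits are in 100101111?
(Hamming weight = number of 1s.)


Counting 1s in 100101111

6


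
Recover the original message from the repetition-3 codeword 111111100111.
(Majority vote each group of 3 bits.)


Groups: 111, 111, 100, 111
Majority votes: 1101

1101


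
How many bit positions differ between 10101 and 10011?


XOR: 00110
Count of 1s: 2

2


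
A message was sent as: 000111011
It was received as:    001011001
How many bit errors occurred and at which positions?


XOR: 001100010

3 error(s) at position(s): 2, 3, 7


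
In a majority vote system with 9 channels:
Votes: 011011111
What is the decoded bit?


Ones: 7 out of 9
Threshold: 5

1 (7/9 voted 1)


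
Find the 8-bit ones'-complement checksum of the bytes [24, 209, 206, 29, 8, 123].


Sum = 599 mod 256 = 87
Complement = 168

168


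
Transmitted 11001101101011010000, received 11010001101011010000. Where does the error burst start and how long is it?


XOR: 00011100000000000000

Burst at position 3, length 3


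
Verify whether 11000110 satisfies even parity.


Number of 1s: 4

Yes, parity is correct (4 ones)


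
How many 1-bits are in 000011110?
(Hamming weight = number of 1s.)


Counting 1s in 000011110

4


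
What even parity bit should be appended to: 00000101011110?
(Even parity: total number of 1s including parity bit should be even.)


Number of 1s in data: 6
Parity bit: 0

0


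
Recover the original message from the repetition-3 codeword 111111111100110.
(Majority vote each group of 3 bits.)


Groups: 111, 111, 111, 100, 110
Majority votes: 11101

11101


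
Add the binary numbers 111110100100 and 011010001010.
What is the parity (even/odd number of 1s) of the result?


111110100100 = 4004
011010001010 = 1674
Sum = 5678 = 1011000101110
1s count = 7

odd parity (7 ones in 1011000101110)


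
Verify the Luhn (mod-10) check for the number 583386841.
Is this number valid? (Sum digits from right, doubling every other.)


Luhn sum = 49
49 mod 10 = 9

Invalid (Luhn sum mod 10 = 9)


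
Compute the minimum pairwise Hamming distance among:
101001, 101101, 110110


Comparing all pairs, minimum distance: 1
Can detect 0 errors, correct 0 errors

1


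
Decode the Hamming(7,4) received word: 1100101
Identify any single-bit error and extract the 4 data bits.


Syndrome = 1: error at position 1

Data: 0101 (corrected bit 1)


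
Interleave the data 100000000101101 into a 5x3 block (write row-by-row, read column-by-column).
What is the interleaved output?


Matrix:
  100
  000
  000
  101
  101
Read columns: 100110000000011

100110000000011


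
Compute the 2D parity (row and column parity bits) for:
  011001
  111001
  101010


Row parities: 101
Column parities: 001010

Row P: 101, Col P: 001010, Corner: 0


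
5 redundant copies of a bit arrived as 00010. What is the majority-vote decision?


Ones: 1 out of 5
Threshold: 3

0 (1/5 voted 1)


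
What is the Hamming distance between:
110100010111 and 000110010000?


XOR: 110010000111
Count of 1s: 6

6


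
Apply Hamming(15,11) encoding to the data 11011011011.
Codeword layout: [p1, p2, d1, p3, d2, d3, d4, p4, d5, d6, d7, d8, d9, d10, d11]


Parity bits: p1=0, p2=1, p3=1, p4=1

011110111011011


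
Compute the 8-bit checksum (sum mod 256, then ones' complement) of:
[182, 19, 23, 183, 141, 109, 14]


Sum = 671 mod 256 = 159
Complement = 96

96


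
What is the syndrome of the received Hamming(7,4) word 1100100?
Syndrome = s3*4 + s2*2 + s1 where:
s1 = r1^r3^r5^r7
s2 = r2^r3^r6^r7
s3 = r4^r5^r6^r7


s1=0, s2=1, s3=1

Syndrome = 6 (error at position 6)


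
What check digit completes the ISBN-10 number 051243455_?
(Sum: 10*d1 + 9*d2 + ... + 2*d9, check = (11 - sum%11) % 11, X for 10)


Weighted sum: 147
147 mod 11 = 4

Check digit: 7


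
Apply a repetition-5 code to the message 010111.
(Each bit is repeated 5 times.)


Each bit -> 5 copies

000001111100000111111111111111


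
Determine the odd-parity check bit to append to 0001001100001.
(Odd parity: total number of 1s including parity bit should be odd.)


Number of 1s in data: 4
Parity bit: 1

1


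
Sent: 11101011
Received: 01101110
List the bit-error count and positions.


XOR: 10000101

3 error(s) at position(s): 0, 5, 7


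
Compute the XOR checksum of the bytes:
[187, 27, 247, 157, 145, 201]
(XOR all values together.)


XOR chain: 187 ^ 27 ^ 247 ^ 157 ^ 145 ^ 201 = 146

146


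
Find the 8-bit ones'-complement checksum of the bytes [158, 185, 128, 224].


Sum = 695 mod 256 = 183
Complement = 72

72


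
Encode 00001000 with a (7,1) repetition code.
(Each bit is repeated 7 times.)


Each bit -> 7 copies

00000000000000000000000000001111111000000000000000000000


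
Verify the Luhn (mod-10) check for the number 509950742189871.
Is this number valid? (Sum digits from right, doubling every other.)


Luhn sum = 78
78 mod 10 = 8

Invalid (Luhn sum mod 10 = 8)


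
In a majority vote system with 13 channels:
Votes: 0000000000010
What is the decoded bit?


Ones: 1 out of 13
Threshold: 7

0 (1/13 voted 1)


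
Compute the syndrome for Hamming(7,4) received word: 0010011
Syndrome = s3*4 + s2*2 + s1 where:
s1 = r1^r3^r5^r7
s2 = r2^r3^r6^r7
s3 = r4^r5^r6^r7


s1=0, s2=1, s3=0

Syndrome = 2 (error at position 2)


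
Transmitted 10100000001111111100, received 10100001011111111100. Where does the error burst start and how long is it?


XOR: 00000001010000000000

Burst at position 7, length 3


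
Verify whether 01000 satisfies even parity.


Number of 1s: 1

No, parity error (1 ones)


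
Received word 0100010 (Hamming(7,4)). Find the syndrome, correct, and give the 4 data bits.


Syndrome = 4: error at position 4

Data: 0010 (corrected bit 4)


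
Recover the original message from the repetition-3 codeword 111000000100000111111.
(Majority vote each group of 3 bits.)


Groups: 111, 000, 000, 100, 000, 111, 111
Majority votes: 1000011

1000011


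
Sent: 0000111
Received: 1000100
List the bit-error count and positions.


XOR: 1000011

3 error(s) at position(s): 0, 5, 6


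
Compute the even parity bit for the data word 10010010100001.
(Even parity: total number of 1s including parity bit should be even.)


Number of 1s in data: 5
Parity bit: 1

1


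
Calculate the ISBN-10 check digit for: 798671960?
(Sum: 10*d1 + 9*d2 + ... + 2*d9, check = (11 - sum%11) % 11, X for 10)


Weighted sum: 358
358 mod 11 = 6

Check digit: 5


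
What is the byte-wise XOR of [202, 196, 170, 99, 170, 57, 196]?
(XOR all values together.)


XOR chain: 202 ^ 196 ^ 170 ^ 99 ^ 170 ^ 57 ^ 196 = 144

144


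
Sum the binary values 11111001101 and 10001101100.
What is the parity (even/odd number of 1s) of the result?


11111001101 = 1997
10001101100 = 1132
Sum = 3129 = 110000111001
1s count = 6

even parity (6 ones in 110000111001)


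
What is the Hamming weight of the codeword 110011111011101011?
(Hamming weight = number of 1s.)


Counting 1s in 110011111011101011

13


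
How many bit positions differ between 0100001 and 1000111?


XOR: 1100110
Count of 1s: 4

4


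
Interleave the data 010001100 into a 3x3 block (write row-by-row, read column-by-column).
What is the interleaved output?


Matrix:
  010
  001
  100
Read columns: 001100010

001100010


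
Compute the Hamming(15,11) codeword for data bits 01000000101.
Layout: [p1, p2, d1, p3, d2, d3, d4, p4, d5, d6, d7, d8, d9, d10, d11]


Parity bits: p1=1, p2=1, p3=1, p4=0

110110000000101


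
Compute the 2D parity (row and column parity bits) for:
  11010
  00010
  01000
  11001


Row parities: 1111
Column parities: 01001

Row P: 1111, Col P: 01001, Corner: 0


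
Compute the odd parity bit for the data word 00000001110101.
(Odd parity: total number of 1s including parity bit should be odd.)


Number of 1s in data: 5
Parity bit: 0

0


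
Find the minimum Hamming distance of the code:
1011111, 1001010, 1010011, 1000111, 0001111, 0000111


Comparing all pairs, minimum distance: 1
Can detect 0 errors, correct 0 errors

1


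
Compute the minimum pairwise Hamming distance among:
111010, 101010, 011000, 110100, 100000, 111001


Comparing all pairs, minimum distance: 1
Can detect 0 errors, correct 0 errors

1


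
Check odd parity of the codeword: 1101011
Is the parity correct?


Number of 1s: 5

Yes, parity is correct (5 ones)


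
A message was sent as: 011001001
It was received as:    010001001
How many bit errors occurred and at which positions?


XOR: 001000000

1 error(s) at position(s): 2


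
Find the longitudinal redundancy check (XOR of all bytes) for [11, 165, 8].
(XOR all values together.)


XOR chain: 11 ^ 165 ^ 8 = 166

166


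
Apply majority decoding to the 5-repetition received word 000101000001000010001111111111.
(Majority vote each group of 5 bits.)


Groups: 00010, 10000, 01000, 01000, 11111, 11111
Majority votes: 000011

000011


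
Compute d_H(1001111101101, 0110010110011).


XOR: 1111101011110
Count of 1s: 10

10


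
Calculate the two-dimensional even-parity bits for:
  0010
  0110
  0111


Row parities: 101
Column parities: 0011

Row P: 101, Col P: 0011, Corner: 0


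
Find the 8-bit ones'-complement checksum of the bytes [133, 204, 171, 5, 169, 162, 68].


Sum = 912 mod 256 = 144
Complement = 111

111


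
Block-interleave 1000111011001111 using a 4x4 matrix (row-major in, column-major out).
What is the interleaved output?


Matrix:
  1000
  1110
  1100
  1111
Read columns: 1111011101010001

1111011101010001


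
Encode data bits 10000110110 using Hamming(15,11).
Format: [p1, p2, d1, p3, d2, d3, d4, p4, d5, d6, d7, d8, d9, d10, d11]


Parity bits: p1=1, p2=0, p3=0, p4=0

101000000110110


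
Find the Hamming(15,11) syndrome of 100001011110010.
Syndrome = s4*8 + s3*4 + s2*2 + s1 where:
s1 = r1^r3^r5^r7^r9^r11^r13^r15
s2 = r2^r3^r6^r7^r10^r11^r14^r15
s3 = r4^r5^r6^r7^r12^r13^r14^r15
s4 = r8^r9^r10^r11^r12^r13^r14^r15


s1=1, s2=0, s3=0, s4=1

Syndrome = 9 (error at position 9)


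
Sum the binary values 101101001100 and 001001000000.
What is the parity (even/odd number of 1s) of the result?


101101001100 = 2892
001001000000 = 576
Sum = 3468 = 110110001100
1s count = 6

even parity (6 ones in 110110001100)


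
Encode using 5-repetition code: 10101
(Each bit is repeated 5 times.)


Each bit -> 5 copies

1111100000111110000011111


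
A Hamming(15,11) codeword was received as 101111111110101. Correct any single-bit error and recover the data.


Syndrome = 0: no error detected

Data: 11111110101 (no errors)


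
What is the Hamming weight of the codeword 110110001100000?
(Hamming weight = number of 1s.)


Counting 1s in 110110001100000

6


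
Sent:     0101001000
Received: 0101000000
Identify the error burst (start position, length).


XOR: 0000001000

Burst at position 6, length 1


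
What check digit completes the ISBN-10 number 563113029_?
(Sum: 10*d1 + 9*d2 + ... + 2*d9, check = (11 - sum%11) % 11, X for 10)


Weighted sum: 180
180 mod 11 = 4

Check digit: 7


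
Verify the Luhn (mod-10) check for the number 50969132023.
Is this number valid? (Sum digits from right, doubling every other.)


Luhn sum = 42
42 mod 10 = 2

Invalid (Luhn sum mod 10 = 2)


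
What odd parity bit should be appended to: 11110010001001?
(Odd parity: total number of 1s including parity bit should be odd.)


Number of 1s in data: 7
Parity bit: 0

0


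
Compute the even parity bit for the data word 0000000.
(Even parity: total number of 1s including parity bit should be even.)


Number of 1s in data: 0
Parity bit: 0

0


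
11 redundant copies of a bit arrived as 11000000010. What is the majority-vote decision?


Ones: 3 out of 11
Threshold: 6

0 (3/11 voted 1)


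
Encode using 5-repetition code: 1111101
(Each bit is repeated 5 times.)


Each bit -> 5 copies

11111111111111111111111110000011111


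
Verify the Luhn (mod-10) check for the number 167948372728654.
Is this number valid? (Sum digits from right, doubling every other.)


Luhn sum = 66
66 mod 10 = 6

Invalid (Luhn sum mod 10 = 6)


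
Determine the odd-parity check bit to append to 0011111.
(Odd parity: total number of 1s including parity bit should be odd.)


Number of 1s in data: 5
Parity bit: 0

0


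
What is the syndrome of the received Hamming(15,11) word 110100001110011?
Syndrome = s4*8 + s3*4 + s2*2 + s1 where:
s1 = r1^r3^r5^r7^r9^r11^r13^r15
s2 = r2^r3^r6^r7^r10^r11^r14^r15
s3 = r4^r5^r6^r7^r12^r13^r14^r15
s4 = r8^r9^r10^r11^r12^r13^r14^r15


s1=0, s2=1, s3=1, s4=1

Syndrome = 14 (error at position 14)


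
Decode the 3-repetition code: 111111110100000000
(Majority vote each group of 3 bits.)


Groups: 111, 111, 110, 100, 000, 000
Majority votes: 111000

111000


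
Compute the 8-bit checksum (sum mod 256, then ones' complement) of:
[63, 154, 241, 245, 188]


Sum = 891 mod 256 = 123
Complement = 132

132


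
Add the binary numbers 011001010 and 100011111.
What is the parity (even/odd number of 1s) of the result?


011001010 = 202
100011111 = 287
Sum = 489 = 111101001
1s count = 6

even parity (6 ones in 111101001)


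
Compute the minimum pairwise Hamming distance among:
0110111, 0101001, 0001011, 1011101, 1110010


Comparing all pairs, minimum distance: 2
Can detect 1 errors, correct 0 errors

2


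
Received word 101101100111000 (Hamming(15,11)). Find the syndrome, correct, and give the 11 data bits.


Syndrome = 10: error at position 10

Data: 10110011000 (corrected bit 10)


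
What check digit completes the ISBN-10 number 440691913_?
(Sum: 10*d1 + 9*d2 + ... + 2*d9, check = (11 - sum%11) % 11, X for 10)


Weighted sum: 222
222 mod 11 = 2

Check digit: 9


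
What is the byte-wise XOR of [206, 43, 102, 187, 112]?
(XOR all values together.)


XOR chain: 206 ^ 43 ^ 102 ^ 187 ^ 112 = 72

72


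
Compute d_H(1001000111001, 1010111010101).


XOR: 0011111101100
Count of 1s: 8

8


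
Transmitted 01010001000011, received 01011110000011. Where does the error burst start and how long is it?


XOR: 00001111000000

Burst at position 4, length 4


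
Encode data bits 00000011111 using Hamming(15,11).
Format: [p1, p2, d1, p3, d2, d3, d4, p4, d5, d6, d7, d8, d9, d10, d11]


Parity bits: p1=1, p2=1, p3=0, p4=1

110000010011111


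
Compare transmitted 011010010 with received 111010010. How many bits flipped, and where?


XOR: 100000000

1 error(s) at position(s): 0


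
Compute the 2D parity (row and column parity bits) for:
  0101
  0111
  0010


Row parities: 011
Column parities: 0000

Row P: 011, Col P: 0000, Corner: 0


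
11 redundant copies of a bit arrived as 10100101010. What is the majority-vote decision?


Ones: 5 out of 11
Threshold: 6

0 (5/11 voted 1)


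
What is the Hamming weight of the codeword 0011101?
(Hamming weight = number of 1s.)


Counting 1s in 0011101

4


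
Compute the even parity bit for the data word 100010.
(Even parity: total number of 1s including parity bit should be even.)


Number of 1s in data: 2
Parity bit: 0

0


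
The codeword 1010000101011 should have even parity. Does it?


Number of 1s: 6

Yes, parity is correct (6 ones)


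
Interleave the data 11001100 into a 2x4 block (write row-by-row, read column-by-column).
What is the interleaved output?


Matrix:
  1100
  1100
Read columns: 11110000

11110000


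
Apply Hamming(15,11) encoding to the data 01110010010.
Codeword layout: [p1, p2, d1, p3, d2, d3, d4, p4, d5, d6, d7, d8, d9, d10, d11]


Parity bits: p1=1, p2=0, p3=0, p4=0

100011100010010


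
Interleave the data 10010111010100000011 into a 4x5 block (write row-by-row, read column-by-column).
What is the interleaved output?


Matrix:
  10010
  11101
  01000
  00011
Read columns: 11000110010010010101

11000110010010010101


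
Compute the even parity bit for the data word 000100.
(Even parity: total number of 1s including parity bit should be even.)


Number of 1s in data: 1
Parity bit: 1

1


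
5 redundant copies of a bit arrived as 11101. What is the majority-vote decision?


Ones: 4 out of 5
Threshold: 3

1 (4/5 voted 1)


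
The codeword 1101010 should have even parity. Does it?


Number of 1s: 4

Yes, parity is correct (4 ones)


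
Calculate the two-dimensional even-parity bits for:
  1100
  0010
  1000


Row parities: 011
Column parities: 0110

Row P: 011, Col P: 0110, Corner: 0


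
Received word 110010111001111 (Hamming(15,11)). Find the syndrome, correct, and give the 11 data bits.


Syndrome = 0: no error detected

Data: 01011001111 (no errors)


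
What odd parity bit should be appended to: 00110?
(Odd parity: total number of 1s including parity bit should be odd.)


Number of 1s in data: 2
Parity bit: 1

1


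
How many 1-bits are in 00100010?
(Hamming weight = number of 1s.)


Counting 1s in 00100010

2


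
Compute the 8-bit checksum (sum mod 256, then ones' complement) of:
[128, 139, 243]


Sum = 510 mod 256 = 254
Complement = 1

1


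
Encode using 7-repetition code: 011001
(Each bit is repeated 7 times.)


Each bit -> 7 copies

000000011111111111111000000000000001111111


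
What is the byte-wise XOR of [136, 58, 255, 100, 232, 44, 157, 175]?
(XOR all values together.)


XOR chain: 136 ^ 58 ^ 255 ^ 100 ^ 232 ^ 44 ^ 157 ^ 175 = 223

223


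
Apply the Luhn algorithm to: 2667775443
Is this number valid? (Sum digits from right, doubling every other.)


Luhn sum = 48
48 mod 10 = 8

Invalid (Luhn sum mod 10 = 8)


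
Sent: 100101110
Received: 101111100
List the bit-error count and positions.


XOR: 001010010

3 error(s) at position(s): 2, 4, 7


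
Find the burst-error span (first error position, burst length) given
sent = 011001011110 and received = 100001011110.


XOR: 111000000000

Burst at position 0, length 3


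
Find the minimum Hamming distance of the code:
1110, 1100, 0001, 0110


Comparing all pairs, minimum distance: 1
Can detect 0 errors, correct 0 errors

1


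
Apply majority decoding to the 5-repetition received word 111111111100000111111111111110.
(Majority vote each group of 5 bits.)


Groups: 11111, 11111, 00000, 11111, 11111, 11110
Majority votes: 110111

110111


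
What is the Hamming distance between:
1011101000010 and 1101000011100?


XOR: 0110101011110
Count of 1s: 8

8


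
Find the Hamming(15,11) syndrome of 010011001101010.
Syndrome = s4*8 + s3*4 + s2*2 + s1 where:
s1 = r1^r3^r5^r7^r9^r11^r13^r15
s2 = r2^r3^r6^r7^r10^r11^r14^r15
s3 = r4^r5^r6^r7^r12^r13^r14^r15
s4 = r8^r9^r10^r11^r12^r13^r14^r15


s1=0, s2=0, s3=0, s4=0

Syndrome = 0 (no error)


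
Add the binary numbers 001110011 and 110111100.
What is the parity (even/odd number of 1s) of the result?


001110011 = 115
110111100 = 444
Sum = 559 = 1000101111
1s count = 6

even parity (6 ones in 1000101111)


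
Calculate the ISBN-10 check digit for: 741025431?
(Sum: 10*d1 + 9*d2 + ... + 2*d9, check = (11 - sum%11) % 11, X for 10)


Weighted sum: 178
178 mod 11 = 2

Check digit: 9


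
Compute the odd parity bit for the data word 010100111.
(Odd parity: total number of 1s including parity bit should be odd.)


Number of 1s in data: 5
Parity bit: 0

0


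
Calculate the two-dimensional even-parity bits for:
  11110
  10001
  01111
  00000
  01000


Row parities: 00001
Column parities: 01000

Row P: 00001, Col P: 01000, Corner: 1


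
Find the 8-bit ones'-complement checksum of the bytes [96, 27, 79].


Sum = 202 mod 256 = 202
Complement = 53

53


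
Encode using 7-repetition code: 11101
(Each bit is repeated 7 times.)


Each bit -> 7 copies

11111111111111111111100000001111111


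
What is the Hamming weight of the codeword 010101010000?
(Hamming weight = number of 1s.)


Counting 1s in 010101010000

4


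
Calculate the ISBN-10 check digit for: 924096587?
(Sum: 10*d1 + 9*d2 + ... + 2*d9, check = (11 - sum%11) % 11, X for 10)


Weighted sum: 282
282 mod 11 = 7

Check digit: 4


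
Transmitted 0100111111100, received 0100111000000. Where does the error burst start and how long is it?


XOR: 0000000111100

Burst at position 7, length 4


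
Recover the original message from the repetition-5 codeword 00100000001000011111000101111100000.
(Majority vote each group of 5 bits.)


Groups: 00100, 00000, 10000, 11111, 00010, 11111, 00000
Majority votes: 0001010

0001010


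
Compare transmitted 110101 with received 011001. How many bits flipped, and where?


XOR: 101100

3 error(s) at position(s): 0, 2, 3


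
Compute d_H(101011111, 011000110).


XOR: 110011001
Count of 1s: 5

5


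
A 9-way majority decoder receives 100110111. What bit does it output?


Ones: 6 out of 9
Threshold: 5

1 (6/9 voted 1)


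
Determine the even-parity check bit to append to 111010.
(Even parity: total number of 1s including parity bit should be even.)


Number of 1s in data: 4
Parity bit: 0

0


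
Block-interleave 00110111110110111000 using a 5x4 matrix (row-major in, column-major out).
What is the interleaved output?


Matrix:
  0011
  0111
  1101
  1011
  1000
Read columns: 00111011001101011110

00111011001101011110


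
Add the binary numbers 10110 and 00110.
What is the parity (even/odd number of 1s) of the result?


10110 = 22
00110 = 6
Sum = 28 = 11100
1s count = 3

odd parity (3 ones in 11100)


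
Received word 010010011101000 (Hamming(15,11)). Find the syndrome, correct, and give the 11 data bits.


Syndrome = 0: no error detected

Data: 01001101000 (no errors)


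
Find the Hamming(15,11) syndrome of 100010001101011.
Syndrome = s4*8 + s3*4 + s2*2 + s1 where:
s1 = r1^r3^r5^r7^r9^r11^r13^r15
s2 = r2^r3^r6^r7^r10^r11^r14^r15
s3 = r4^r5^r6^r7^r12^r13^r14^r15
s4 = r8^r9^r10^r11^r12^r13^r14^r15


s1=0, s2=1, s3=0, s4=1

Syndrome = 10 (error at position 10)


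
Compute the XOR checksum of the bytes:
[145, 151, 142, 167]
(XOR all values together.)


XOR chain: 145 ^ 151 ^ 142 ^ 167 = 47

47


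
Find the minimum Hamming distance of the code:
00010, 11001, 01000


Comparing all pairs, minimum distance: 2
Can detect 1 errors, correct 0 errors

2


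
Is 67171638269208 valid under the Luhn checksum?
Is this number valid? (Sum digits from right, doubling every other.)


Luhn sum = 70
70 mod 10 = 0

Valid (Luhn sum mod 10 = 0)


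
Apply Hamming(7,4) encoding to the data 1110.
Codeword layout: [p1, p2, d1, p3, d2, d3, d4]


Parity bits: p1=0, p2=0, p3=0

0010110


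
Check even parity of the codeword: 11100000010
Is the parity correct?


Number of 1s: 4

Yes, parity is correct (4 ones)


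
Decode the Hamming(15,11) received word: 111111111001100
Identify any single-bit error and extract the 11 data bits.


Syndrome = 0: no error detected

Data: 11111001100 (no errors)


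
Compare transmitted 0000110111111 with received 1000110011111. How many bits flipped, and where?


XOR: 1000000100000

2 error(s) at position(s): 0, 7


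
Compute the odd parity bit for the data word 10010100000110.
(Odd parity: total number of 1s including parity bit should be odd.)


Number of 1s in data: 5
Parity bit: 0

0


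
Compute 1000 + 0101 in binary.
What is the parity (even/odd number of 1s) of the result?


1000 = 8
0101 = 5
Sum = 13 = 1101
1s count = 3

odd parity (3 ones in 1101)


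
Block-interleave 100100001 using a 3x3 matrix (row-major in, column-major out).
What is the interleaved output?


Matrix:
  100
  100
  001
Read columns: 110000001

110000001


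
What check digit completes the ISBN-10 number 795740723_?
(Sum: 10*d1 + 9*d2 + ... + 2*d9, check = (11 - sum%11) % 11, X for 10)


Weighted sum: 304
304 mod 11 = 7

Check digit: 4


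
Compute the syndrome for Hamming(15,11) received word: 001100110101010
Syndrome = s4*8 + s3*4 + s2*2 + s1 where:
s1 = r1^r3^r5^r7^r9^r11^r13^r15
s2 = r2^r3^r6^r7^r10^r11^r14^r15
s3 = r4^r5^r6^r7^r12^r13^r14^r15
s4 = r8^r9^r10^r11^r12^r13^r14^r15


s1=0, s2=0, s3=0, s4=0

Syndrome = 0 (no error)


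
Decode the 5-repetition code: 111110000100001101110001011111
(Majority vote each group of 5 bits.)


Groups: 11111, 00001, 00001, 10111, 00010, 11111
Majority votes: 100101

100101


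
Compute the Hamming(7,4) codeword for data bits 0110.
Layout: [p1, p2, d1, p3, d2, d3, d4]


Parity bits: p1=1, p2=1, p3=0

1100110


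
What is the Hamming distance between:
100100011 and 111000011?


XOR: 011100000
Count of 1s: 3

3


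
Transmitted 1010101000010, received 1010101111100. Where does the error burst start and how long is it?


XOR: 0000000111110

Burst at position 7, length 5


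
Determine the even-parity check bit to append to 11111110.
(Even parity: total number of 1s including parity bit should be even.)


Number of 1s in data: 7
Parity bit: 1

1


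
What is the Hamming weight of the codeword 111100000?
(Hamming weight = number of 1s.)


Counting 1s in 111100000

4


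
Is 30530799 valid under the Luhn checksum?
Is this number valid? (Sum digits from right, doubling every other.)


Luhn sum = 35
35 mod 10 = 5

Invalid (Luhn sum mod 10 = 5)


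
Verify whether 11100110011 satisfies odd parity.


Number of 1s: 7

Yes, parity is correct (7 ones)


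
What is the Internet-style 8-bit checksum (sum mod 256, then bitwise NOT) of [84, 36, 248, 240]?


Sum = 608 mod 256 = 96
Complement = 159

159


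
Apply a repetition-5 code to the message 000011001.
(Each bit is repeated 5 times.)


Each bit -> 5 copies

000000000000000000001111111111000000000011111


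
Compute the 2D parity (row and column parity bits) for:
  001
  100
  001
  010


Row parities: 1111
Column parities: 110

Row P: 1111, Col P: 110, Corner: 0


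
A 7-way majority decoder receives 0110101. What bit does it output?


Ones: 4 out of 7
Threshold: 4

1 (4/7 voted 1)


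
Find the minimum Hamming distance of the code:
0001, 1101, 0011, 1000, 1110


Comparing all pairs, minimum distance: 1
Can detect 0 errors, correct 0 errors

1


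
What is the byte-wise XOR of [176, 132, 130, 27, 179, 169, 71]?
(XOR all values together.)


XOR chain: 176 ^ 132 ^ 130 ^ 27 ^ 179 ^ 169 ^ 71 = 240

240


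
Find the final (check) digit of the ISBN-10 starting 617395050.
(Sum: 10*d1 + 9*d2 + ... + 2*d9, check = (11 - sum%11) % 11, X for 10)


Weighted sum: 240
240 mod 11 = 9

Check digit: 2


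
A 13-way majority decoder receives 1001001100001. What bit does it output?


Ones: 5 out of 13
Threshold: 7

0 (5/13 voted 1)


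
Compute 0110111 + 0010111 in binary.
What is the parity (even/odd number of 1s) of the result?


0110111 = 55
0010111 = 23
Sum = 78 = 1001110
1s count = 4

even parity (4 ones in 1001110)


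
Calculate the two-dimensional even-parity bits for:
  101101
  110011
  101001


Row parities: 001
Column parities: 110111

Row P: 001, Col P: 110111, Corner: 1


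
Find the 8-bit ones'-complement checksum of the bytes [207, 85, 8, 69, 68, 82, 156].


Sum = 675 mod 256 = 163
Complement = 92

92


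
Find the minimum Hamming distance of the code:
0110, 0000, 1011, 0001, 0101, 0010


Comparing all pairs, minimum distance: 1
Can detect 0 errors, correct 0 errors

1


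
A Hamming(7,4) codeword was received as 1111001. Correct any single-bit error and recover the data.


Syndrome = 3: error at position 3

Data: 0001 (corrected bit 3)


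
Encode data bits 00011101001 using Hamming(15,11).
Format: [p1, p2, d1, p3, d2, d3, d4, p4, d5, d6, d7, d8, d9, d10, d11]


Parity bits: p1=1, p2=1, p3=1, p4=0

110100101101001


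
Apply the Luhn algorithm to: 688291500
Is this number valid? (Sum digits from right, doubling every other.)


Luhn sum = 41
41 mod 10 = 1

Invalid (Luhn sum mod 10 = 1)


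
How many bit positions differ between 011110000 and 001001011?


XOR: 010111011
Count of 1s: 6

6


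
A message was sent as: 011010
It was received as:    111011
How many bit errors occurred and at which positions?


XOR: 100001

2 error(s) at position(s): 0, 5


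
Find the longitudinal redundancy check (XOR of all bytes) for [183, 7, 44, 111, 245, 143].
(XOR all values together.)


XOR chain: 183 ^ 7 ^ 44 ^ 111 ^ 245 ^ 143 = 137

137


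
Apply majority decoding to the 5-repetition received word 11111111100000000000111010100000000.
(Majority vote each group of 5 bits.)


Groups: 11111, 11110, 00000, 00000, 11101, 01000, 00000
Majority votes: 1100100

1100100


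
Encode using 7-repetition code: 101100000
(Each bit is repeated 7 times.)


Each bit -> 7 copies

111111100000001111111111111100000000000000000000000000000000000


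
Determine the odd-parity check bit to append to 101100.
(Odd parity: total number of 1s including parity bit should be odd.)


Number of 1s in data: 3
Parity bit: 0

0


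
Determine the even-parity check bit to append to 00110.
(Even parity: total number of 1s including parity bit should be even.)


Number of 1s in data: 2
Parity bit: 0

0


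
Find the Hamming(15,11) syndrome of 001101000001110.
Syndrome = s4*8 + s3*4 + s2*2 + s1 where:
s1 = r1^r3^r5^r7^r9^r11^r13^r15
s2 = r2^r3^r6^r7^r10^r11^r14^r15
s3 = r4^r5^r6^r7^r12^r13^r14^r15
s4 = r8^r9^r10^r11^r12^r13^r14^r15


s1=0, s2=1, s3=1, s4=1

Syndrome = 14 (error at position 14)


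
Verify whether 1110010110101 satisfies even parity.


Number of 1s: 8

Yes, parity is correct (8 ones)


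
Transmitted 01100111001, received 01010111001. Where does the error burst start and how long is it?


XOR: 00110000000

Burst at position 2, length 2


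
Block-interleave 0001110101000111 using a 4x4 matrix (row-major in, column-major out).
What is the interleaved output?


Matrix:
  0001
  1101
  0100
  0111
Read columns: 0100011100011101

0100011100011101


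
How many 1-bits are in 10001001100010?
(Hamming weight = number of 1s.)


Counting 1s in 10001001100010

5


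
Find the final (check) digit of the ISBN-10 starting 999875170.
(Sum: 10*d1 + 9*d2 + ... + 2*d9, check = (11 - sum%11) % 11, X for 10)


Weighted sum: 391
391 mod 11 = 6

Check digit: 5


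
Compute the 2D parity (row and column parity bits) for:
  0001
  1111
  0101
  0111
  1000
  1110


Row parities: 100111
Column parities: 1010

Row P: 100111, Col P: 1010, Corner: 0


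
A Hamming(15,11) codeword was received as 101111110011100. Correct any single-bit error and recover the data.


Syndrome = 0: no error detected

Data: 11110011100 (no errors)


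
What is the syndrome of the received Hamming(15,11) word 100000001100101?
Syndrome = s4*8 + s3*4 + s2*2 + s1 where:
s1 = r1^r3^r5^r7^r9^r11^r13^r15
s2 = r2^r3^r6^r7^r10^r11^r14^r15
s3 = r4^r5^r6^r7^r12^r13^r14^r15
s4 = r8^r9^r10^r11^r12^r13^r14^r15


s1=0, s2=0, s3=0, s4=0

Syndrome = 0 (no error)


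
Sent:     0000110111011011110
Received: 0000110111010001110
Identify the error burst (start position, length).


XOR: 0000000000001010000

Burst at position 12, length 3


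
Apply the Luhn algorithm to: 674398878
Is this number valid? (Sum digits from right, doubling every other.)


Luhn sum = 58
58 mod 10 = 8

Invalid (Luhn sum mod 10 = 8)


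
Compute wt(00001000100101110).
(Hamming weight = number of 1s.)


Counting 1s in 00001000100101110

6


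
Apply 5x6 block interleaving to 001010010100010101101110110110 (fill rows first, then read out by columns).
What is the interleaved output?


Matrix:
  001010
  010100
  010101
  101110
  110110
Read columns: 000110110110010011111001100100

000110110110010011111001100100


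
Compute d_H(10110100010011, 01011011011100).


XOR: 11101111001111
Count of 1s: 11

11


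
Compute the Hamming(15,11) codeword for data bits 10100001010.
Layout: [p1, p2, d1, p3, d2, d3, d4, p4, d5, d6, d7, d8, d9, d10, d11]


Parity bits: p1=1, p2=1, p3=1, p4=0

111101000001010


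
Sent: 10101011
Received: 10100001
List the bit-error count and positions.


XOR: 00001010

2 error(s) at position(s): 4, 6


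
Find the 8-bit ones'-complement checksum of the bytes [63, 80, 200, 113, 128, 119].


Sum = 703 mod 256 = 191
Complement = 64

64


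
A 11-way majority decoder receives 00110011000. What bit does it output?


Ones: 4 out of 11
Threshold: 6

0 (4/11 voted 1)


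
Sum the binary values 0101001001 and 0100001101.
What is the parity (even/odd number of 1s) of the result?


0101001001 = 329
0100001101 = 269
Sum = 598 = 1001010110
1s count = 5

odd parity (5 ones in 1001010110)


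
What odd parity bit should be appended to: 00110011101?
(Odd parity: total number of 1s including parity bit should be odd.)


Number of 1s in data: 6
Parity bit: 1

1


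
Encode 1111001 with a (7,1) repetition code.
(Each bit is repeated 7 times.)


Each bit -> 7 copies

1111111111111111111111111111000000000000001111111


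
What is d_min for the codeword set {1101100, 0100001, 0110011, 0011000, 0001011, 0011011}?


Comparing all pairs, minimum distance: 1
Can detect 0 errors, correct 0 errors

1


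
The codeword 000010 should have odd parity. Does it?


Number of 1s: 1

Yes, parity is correct (1 ones)


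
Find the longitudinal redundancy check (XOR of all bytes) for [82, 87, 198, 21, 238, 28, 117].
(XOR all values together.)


XOR chain: 82 ^ 87 ^ 198 ^ 21 ^ 238 ^ 28 ^ 117 = 81

81


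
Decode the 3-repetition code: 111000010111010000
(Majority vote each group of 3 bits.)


Groups: 111, 000, 010, 111, 010, 000
Majority votes: 100100

100100


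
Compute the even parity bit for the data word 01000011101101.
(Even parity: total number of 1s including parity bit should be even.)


Number of 1s in data: 7
Parity bit: 1

1


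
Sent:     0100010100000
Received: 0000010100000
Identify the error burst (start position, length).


XOR: 0100000000000

Burst at position 1, length 1


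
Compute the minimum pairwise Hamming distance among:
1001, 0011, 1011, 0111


Comparing all pairs, minimum distance: 1
Can detect 0 errors, correct 0 errors

1


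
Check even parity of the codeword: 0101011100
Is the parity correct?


Number of 1s: 5

No, parity error (5 ones)


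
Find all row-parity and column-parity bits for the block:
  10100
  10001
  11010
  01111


Row parities: 0010
Column parities: 10000

Row P: 0010, Col P: 10000, Corner: 1


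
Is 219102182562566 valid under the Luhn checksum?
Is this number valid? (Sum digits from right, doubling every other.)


Luhn sum = 54
54 mod 10 = 4

Invalid (Luhn sum mod 10 = 4)


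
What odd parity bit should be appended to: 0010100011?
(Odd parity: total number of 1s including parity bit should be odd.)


Number of 1s in data: 4
Parity bit: 1

1


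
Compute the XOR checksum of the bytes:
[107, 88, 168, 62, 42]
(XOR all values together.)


XOR chain: 107 ^ 88 ^ 168 ^ 62 ^ 42 = 143

143


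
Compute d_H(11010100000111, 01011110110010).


XOR: 10001010110101
Count of 1s: 7

7


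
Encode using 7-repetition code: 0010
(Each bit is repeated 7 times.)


Each bit -> 7 copies

0000000000000011111110000000


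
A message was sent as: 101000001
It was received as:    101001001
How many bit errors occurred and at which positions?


XOR: 000001000

1 error(s) at position(s): 5


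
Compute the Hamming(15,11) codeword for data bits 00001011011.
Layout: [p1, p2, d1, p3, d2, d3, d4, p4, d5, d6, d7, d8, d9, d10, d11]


Parity bits: p1=1, p2=1, p3=1, p4=1

110100011011011


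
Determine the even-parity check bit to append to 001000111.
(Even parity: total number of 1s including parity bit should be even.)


Number of 1s in data: 4
Parity bit: 0

0


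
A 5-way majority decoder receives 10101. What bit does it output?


Ones: 3 out of 5
Threshold: 3

1 (3/5 voted 1)


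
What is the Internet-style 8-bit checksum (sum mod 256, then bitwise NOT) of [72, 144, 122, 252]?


Sum = 590 mod 256 = 78
Complement = 177

177


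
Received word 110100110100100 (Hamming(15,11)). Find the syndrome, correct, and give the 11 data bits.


Syndrome = 15: error at position 15

Data: 00010100101 (corrected bit 15)


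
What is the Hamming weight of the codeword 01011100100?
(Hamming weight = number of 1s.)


Counting 1s in 01011100100

5


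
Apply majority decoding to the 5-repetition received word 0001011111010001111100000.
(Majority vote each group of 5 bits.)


Groups: 00010, 11111, 01000, 11111, 00000
Majority votes: 01010

01010


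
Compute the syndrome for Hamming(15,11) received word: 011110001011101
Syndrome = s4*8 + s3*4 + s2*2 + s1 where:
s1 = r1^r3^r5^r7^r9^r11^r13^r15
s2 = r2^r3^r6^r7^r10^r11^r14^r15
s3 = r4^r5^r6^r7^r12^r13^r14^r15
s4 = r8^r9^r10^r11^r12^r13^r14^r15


s1=0, s2=0, s3=1, s4=1

Syndrome = 12 (error at position 12)


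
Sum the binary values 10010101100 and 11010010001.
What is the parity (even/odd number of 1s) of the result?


10010101100 = 1196
11010010001 = 1681
Sum = 2877 = 101100111101
1s count = 8

even parity (8 ones in 101100111101)


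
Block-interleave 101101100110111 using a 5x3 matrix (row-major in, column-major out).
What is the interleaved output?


Matrix:
  101
  101
  100
  110
  111
Read columns: 111110001111001

111110001111001
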